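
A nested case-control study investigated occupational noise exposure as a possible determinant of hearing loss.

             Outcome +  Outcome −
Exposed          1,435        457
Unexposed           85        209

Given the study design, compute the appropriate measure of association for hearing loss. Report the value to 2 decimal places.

Cells: a = 1435, b = 457, c = 85, d = 209.
This is a nested case-control study: participants were sampled on outcome status, so risks in the source population cannot be estimated directly — relative risk is not valid here. The odds ratio is the appropriate measure.
OR = (a·d)/(b·c) = (1435 × 209) / (457 × 85) = 299915 / 38845 = 7.72081

7.72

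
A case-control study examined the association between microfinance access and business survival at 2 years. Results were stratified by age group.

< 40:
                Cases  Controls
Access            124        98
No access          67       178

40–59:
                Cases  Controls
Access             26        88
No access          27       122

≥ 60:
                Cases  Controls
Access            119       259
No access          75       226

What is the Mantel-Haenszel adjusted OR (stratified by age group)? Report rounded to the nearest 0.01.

1.91

OR_MH = Σ(aᵢdᵢ/nᵢ) / Σ(bᵢcᵢ/nᵢ), where nᵢ is the stratum total.
Stratum 1 (< 40): n = 467; a·d/n = 124·178/467 = 47.2634; b·c/n = 98·67/467 = 14.0600
Stratum 2 (40–59): n = 263; a·d/n = 26·122/263 = 12.0608; b·c/n = 88·27/263 = 9.0342
Stratum 3 (≥ 60): n = 679; a·d/n = 119·226/679 = 39.6082; b·c/n = 259·75/679 = 28.6082
OR_MH = (47.2634 + 12.0608 + 39.6082) / (14.0600 + 9.0342 + 28.6082) = 98.9325 / 51.7024 = 1.91350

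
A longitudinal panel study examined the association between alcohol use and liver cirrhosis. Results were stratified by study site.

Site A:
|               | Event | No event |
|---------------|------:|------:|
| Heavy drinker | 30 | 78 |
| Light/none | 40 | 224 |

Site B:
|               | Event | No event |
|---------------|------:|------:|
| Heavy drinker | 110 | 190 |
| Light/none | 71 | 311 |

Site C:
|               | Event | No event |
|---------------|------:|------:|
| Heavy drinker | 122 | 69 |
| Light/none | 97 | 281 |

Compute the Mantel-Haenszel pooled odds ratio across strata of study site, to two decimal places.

OR_MH = Σ(aᵢdᵢ/nᵢ) / Σ(bᵢcᵢ/nᵢ), where nᵢ is the stratum total.
Stratum 1 (Site A): n = 372; a·d/n = 30·224/372 = 18.0645; b·c/n = 78·40/372 = 8.3871
Stratum 2 (Site B): n = 682; a·d/n = 110·311/682 = 50.1613; b·c/n = 190·71/682 = 19.7801
Stratum 3 (Site C): n = 569; a·d/n = 122·281/569 = 60.2496; b·c/n = 69·97/569 = 11.7627
OR_MH = (18.0645 + 50.1613 + 60.2496) / (8.3871 + 19.7801 + 11.7627) = 128.4754 / 39.9299 = 3.21752

3.22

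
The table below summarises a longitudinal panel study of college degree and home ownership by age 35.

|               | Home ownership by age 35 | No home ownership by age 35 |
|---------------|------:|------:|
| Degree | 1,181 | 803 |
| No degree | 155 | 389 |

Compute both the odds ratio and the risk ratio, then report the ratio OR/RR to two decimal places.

1.77

Cells: a = 1181, b = 803, c = 155, d = 389.
OR = (1181·389)/(803·155) = 459409/124465 = 3.69107
Risk in exposed = 1181/1984 = 0.59526; risk in unexposed = 155/544 = 0.28493; RR = 2.08918
OR/RR = 3.69107 / 2.08918 = 1.76676
The outcome is not rare, so the OR lies further from 1 than the RR.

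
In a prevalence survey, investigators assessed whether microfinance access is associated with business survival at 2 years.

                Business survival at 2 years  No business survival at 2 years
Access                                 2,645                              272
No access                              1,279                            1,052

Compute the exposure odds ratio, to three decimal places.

Cells: a = 2645, b = 272, c = 1279, d = 1052.
OR = (a·d)/(b·c) = (2645 × 1052) / (272 × 1279) = 2782540 / 347888 = 7.99838
The odds of business survival at 2 years are about 8.00 times as high in the access group.

7.998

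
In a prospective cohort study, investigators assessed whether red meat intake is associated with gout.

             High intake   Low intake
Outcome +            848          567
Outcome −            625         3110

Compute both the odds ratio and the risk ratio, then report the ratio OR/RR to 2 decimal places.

Reading the table with exposure as columns: a = 848 (High intake, case), b = 625 (High intake, non-case), c = 567 (Low intake, case), d = 3110.
OR = (848·3110)/(625·567) = 2637280/354375 = 7.44206
Risk in exposed = 848/1473 = 0.57570; risk in unexposed = 567/3677 = 0.15420; RR = 3.73339
OR/RR = 7.44206 / 3.73339 = 1.99338
The outcome is not rare, so the OR lies further from 1 than the RR.

1.99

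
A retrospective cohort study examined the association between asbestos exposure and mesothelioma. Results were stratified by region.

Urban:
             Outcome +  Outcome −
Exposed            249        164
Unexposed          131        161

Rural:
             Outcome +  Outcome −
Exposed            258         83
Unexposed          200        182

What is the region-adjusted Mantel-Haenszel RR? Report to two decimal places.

1.40

RR_MH = Σ(aᵢ·n₀ᵢ/nᵢ) / Σ(cᵢ·n₁ᵢ/nᵢ), with n₁ᵢ = aᵢ+bᵢ (exposed), n₀ᵢ = cᵢ+dᵢ (unexposed), nᵢ = n₁ᵢ+n₀ᵢ.
Stratum 1 (Urban): n₁ = 413, n₀ = 292, n = 705; a·n₀/n = 249·292/705 = 103.1319; c·n₁/n = 131·413/705 = 76.7418
Stratum 2 (Rural): n₁ = 341, n₀ = 382, n = 723; a·n₀/n = 258·382/723 = 136.3154; c·n₁/n = 200·341/723 = 94.3292
RR_MH = (103.1319 + 136.3154) / (76.7418 + 94.3292) = 239.4473 / 171.0710 = 1.39970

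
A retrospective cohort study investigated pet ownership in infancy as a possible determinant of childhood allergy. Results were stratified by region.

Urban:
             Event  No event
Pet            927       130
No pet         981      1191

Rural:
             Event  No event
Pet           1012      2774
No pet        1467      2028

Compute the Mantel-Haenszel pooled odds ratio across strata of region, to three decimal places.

OR_MH = Σ(aᵢdᵢ/nᵢ) / Σ(bᵢcᵢ/nᵢ), where nᵢ is the stratum total.
Stratum 1 (Urban): n = 3229; a·d/n = 927·1191/3229 = 341.9192; b·c/n = 130·981/3229 = 39.4952
Stratum 2 (Rural): n = 7281; a·d/n = 1012·2028/7281 = 281.8756; b·c/n = 2774·1467/7281 = 558.9147
OR_MH = (341.9192 + 281.8756) / (39.4952 + 558.9147) = 623.7947 / 598.4099 = 1.04242

1.042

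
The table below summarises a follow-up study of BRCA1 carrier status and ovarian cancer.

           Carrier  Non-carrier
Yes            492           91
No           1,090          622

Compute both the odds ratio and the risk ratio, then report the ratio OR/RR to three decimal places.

1.266

Reading the table with exposure as columns: a = 492 (Carrier, case), b = 1090 (Carrier, non-case), c = 91 (Non-carrier, case), d = 622.
OR = (492·622)/(1090·91) = 306024/99190 = 3.08523
Risk in exposed = 492/1582 = 0.31100; risk in unexposed = 91/713 = 0.12763; RR = 2.43673
OR/RR = 3.08523 / 2.43673 = 1.26614
The outcome is not rare, so the OR lies further from 1 than the RR.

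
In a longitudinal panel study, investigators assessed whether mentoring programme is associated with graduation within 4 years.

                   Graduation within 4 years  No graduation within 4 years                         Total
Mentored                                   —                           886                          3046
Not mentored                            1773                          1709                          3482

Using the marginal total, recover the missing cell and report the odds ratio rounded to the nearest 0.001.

The missing cell is in the exposed row: 3046 − 886 = 2160.
So a = 2160, b = 886, c = 1773, d = 1709.
OR = (a·d)/(b·c) = (2160 × 1709) / (886 × 1773) = 3691440 / 1570878 = 2.34992

2.350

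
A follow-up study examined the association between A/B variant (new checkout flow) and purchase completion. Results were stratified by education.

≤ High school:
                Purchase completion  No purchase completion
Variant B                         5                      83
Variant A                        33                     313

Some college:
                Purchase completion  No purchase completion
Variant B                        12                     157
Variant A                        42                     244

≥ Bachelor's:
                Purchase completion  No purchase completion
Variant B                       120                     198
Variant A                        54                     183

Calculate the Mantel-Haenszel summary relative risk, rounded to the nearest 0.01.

1.18

RR_MH = Σ(aᵢ·n₀ᵢ/nᵢ) / Σ(cᵢ·n₁ᵢ/nᵢ), with n₁ᵢ = aᵢ+bᵢ (exposed), n₀ᵢ = cᵢ+dᵢ (unexposed), nᵢ = n₁ᵢ+n₀ᵢ.
Stratum 1 (≤ High school): n₁ = 88, n₀ = 346, n = 434; a·n₀/n = 5·346/434 = 3.9862; c·n₁/n = 33·88/434 = 6.6912
Stratum 2 (Some college): n₁ = 169, n₀ = 286, n = 455; a·n₀/n = 12·286/455 = 7.5429; c·n₁/n = 42·169/455 = 15.6000
Stratum 3 (≥ Bachelor's): n₁ = 318, n₀ = 237, n = 555; a·n₀/n = 120·237/555 = 51.2432; c·n₁/n = 54·318/555 = 30.9405
RR_MH = (3.9862 + 7.5429 + 51.2432) / (6.6912 + 15.6000 + 30.9405) = 62.7723 / 53.2318 = 1.17923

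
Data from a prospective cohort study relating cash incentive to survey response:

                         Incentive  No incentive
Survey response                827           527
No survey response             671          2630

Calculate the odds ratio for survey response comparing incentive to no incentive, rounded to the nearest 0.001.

6.151

Reading the table with exposure as columns: a = 827 (Incentive, case), b = 671 (Incentive, non-case), c = 527 (No incentive, case), d = 2630.
OR = (a·d)/(b·c) = (827 × 2630) / (671 × 527) = 2175010 / 353617 = 6.15075
The odds of survey response are about 6.15 times as high in the incentive group.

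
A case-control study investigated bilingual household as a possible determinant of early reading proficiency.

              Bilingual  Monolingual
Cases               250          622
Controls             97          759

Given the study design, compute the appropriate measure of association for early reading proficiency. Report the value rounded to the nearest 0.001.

Reading the table with exposure as columns: a = 250 (Bilingual, case), b = 97 (Bilingual, non-case), c = 622 (Monolingual, case), d = 759.
This is a case-control study: participants were sampled on outcome status, so risks in the source population cannot be estimated directly — relative risk is not valid here. The odds ratio is the appropriate measure.
OR = (a·d)/(b·c) = (250 × 759) / (97 × 622) = 189750 / 60334 = 3.14499

3.145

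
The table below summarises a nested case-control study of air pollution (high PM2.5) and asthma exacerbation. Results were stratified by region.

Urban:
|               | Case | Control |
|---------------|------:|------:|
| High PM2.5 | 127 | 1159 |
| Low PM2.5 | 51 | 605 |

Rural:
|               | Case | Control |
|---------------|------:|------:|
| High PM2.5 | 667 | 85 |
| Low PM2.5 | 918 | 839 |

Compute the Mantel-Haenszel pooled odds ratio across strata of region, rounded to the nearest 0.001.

OR_MH = Σ(aᵢdᵢ/nᵢ) / Σ(bᵢcᵢ/nᵢ), where nᵢ is the stratum total.
Stratum 1 (Urban): n = 1942; a·d/n = 127·605/1942 = 39.5649; b·c/n = 1159·51/1942 = 30.4372
Stratum 2 (Rural): n = 2509; a·d/n = 667·839/2509 = 223.0422; b·c/n = 85·918/2509 = 31.1000
OR_MH = (39.5649 + 223.0422) / (30.4372 + 31.1000) = 262.6071 / 61.5372 = 4.26745

4.267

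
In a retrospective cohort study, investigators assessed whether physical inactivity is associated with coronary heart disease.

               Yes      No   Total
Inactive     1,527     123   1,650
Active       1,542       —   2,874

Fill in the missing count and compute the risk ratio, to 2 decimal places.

1.72

The missing cell is in the unexposed row: 2874 − 1542 = 1332.
So a = 1527, b = 123, c = 1542, d = 1332.
RR = [a/(a+b)] / [c/(c+d)] = (1527/1650) / (1542/2874) = 0.92545/0.53653 = 1.72487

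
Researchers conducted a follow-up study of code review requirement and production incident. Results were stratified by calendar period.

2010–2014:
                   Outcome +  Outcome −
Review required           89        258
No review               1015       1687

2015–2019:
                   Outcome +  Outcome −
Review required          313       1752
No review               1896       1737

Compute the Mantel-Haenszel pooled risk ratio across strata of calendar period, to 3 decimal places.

RR_MH = Σ(aᵢ·n₀ᵢ/nᵢ) / Σ(cᵢ·n₁ᵢ/nᵢ), with n₁ᵢ = aᵢ+bᵢ (exposed), n₀ᵢ = cᵢ+dᵢ (unexposed), nᵢ = n₁ᵢ+n₀ᵢ.
Stratum 1 (2010–2014): n₁ = 347, n₀ = 2702, n = 3049; a·n₀/n = 89·2702/3049 = 78.8711; c·n₁/n = 1015·347/3049 = 115.5149
Stratum 2 (2015–2019): n₁ = 2065, n₀ = 3633, n = 5698; a·n₀/n = 313·3633/5698 = 199.5663; c·n₁/n = 1896·2065/5698 = 687.1253
RR_MH = (78.8711 + 199.5663) / (115.5149 + 687.1253) = 278.4374 / 802.6402 = 0.34690

0.347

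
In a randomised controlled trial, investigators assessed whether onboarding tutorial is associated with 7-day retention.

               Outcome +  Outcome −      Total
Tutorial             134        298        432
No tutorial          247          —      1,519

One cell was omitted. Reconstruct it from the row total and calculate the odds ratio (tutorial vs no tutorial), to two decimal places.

2.32

The missing cell is in the unexposed row: 1519 − 247 = 1272.
So a = 134, b = 298, c = 247, d = 1272.
OR = (a·d)/(b·c) = (134 × 1272) / (298 × 247) = 170448 / 73606 = 2.31568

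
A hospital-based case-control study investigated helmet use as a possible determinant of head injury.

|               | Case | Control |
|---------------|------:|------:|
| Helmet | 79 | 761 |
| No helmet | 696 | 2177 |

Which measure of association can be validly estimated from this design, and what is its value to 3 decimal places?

Cells: a = 79, b = 761, c = 696, d = 2177.
This is a hospital-based case-control study: participants were sampled on outcome status, so risks in the source population cannot be estimated directly — relative risk is not valid here. The odds ratio is the appropriate measure.
OR = (a·d)/(b·c) = (79 × 2177) / (761 × 696) = 171983 / 529656 = 0.32471

0.325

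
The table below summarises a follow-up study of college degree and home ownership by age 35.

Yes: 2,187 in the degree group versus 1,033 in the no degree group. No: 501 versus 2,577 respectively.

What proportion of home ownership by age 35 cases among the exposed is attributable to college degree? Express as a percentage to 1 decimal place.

64.8

From the description: a = 2187, b = 501, c = 1033, d = 2577.
Risk in exposed = 2187/2688 = 0.81362; risk in unexposed = 1033/3610 = 0.28615.
RR = 0.81362/0.28615 = 2.84332
AR% = (RR − 1)/RR × 100 = (2.84332 − 1)/2.84332 × 100 = 64.8299%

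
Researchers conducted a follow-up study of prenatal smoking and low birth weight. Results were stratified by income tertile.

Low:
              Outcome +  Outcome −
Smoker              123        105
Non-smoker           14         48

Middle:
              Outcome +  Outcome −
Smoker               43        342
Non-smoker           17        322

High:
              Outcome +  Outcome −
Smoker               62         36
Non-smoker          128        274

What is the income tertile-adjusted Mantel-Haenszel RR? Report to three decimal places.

2.133

RR_MH = Σ(aᵢ·n₀ᵢ/nᵢ) / Σ(cᵢ·n₁ᵢ/nᵢ), with n₁ᵢ = aᵢ+bᵢ (exposed), n₀ᵢ = cᵢ+dᵢ (unexposed), nᵢ = n₁ᵢ+n₀ᵢ.
Stratum 1 (Low): n₁ = 228, n₀ = 62, n = 290; a·n₀/n = 123·62/290 = 26.2966; c·n₁/n = 14·228/290 = 11.0069
Stratum 2 (Middle): n₁ = 385, n₀ = 339, n = 724; a·n₀/n = 43·339/724 = 20.1340; c·n₁/n = 17·385/724 = 9.0401
Stratum 3 (High): n₁ = 98, n₀ = 402, n = 500; a·n₀/n = 62·402/500 = 49.8480; c·n₁/n = 128·98/500 = 25.0880
RR_MH = (26.2966 + 20.1340 + 49.8480) / (11.0069 + 9.0401 + 25.0880) = 96.2785 / 45.1350 = 2.13313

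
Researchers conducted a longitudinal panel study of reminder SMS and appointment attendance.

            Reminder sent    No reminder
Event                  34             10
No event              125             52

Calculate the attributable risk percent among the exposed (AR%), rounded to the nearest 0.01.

24.57

Reading the table with exposure as columns: a = 34 (Reminder sent, case), b = 125 (Reminder sent, non-case), c = 10 (No reminder, case), d = 52.
Risk in exposed = 34/159 = 0.21384; risk in unexposed = 10/62 = 0.16129.
RR = 0.21384/0.16129 = 1.32579
AR% = (RR − 1)/RR × 100 = (1.32579 − 1)/1.32579 × 100 = 24.5731%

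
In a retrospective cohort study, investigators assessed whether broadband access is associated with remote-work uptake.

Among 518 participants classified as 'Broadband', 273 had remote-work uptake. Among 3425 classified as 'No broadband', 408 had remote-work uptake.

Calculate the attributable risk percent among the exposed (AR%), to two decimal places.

From the description: a = 273, b = 245, c = 408, d = 3017.
Risk in exposed = 273/518 = 0.52703; risk in unexposed = 408/3425 = 0.11912.
RR = 0.52703/0.11912 = 4.42419
AR% = (RR − 1)/RR × 100 = (4.42419 − 1)/4.42419 × 100 = 77.3970%

77.40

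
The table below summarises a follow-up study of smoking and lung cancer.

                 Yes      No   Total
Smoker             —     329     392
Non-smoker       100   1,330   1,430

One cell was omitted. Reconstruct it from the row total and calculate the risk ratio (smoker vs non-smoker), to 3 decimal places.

2.298

The missing cell is in the exposed row: 392 − 329 = 63.
So a = 63, b = 329, c = 100, d = 1330.
RR = [a/(a+b)] / [c/(c+d)] = (63/392) / (100/1430) = 0.16071/0.06993 = 2.29821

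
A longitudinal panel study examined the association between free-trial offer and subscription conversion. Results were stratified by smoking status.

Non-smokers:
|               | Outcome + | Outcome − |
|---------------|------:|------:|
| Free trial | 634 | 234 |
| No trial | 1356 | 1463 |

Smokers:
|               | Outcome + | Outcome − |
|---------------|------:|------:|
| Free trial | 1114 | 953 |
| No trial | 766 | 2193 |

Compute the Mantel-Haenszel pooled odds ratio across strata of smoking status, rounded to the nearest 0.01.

OR_MH = Σ(aᵢdᵢ/nᵢ) / Σ(bᵢcᵢ/nᵢ), where nᵢ is the stratum total.
Stratum 1 (Non-smokers): n = 3687; a·d/n = 634·1463/3687 = 251.5709; b·c/n = 234·1356/3687 = 86.0602
Stratum 2 (Smokers): n = 5026; a·d/n = 1114·2193/5026 = 486.0728; b·c/n = 953·766/5026 = 145.2443
OR_MH = (251.5709 + 486.0728) / (86.0602 + 145.2443) = 737.6437 / 231.3045 = 3.18906

3.19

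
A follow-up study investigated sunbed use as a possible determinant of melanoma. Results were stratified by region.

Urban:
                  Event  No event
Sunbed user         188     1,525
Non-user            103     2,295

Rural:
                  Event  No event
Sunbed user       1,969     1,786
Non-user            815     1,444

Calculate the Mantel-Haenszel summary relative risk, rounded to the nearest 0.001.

1.539

RR_MH = Σ(aᵢ·n₀ᵢ/nᵢ) / Σ(cᵢ·n₁ᵢ/nᵢ), with n₁ᵢ = aᵢ+bᵢ (exposed), n₀ᵢ = cᵢ+dᵢ (unexposed), nᵢ = n₁ᵢ+n₀ᵢ.
Stratum 1 (Urban): n₁ = 1713, n₀ = 2398, n = 4111; a·n₀/n = 188·2398/4111 = 109.6629; c·n₁/n = 103·1713/4111 = 42.9188
Stratum 2 (Rural): n₁ = 3755, n₀ = 2259, n = 6014; a·n₀/n = 1969·2259/6014 = 739.6028; c·n₁/n = 815·3755/6014 = 508.8668
RR_MH = (109.6629 + 739.6028) / (42.9188 + 508.8668) = 849.2656 / 551.7856 = 1.53912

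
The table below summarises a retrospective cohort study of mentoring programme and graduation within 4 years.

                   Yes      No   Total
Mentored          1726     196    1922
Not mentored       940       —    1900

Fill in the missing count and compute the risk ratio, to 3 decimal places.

The missing cell is in the unexposed row: 1900 − 940 = 960.
So a = 1726, b = 196, c = 940, d = 960.
RR = [a/(a+b)] / [c/(c+d)] = (1726/1922) / (940/1900) = 0.89802/0.49474 = 1.81515

1.815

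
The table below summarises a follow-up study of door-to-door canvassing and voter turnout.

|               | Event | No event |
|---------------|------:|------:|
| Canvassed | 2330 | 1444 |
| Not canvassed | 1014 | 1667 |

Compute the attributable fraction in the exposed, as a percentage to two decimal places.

Cells: a = 2330, b = 1444, c = 1014, d = 1667.
Risk in exposed = 2330/3774 = 0.61738; risk in unexposed = 1014/2681 = 0.37822.
RR = 0.61738/0.37822 = 1.63235
AR% = (RR − 1)/RR × 100 = (1.63235 − 1)/1.63235 × 100 = 38.7386%

38.74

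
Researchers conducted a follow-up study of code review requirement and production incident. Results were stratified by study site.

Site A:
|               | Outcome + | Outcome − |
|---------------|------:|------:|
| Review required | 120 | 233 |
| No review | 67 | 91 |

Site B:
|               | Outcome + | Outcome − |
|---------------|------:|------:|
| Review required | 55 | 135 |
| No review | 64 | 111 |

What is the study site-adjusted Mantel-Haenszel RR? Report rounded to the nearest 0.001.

RR_MH = Σ(aᵢ·n₀ᵢ/nᵢ) / Σ(cᵢ·n₁ᵢ/nᵢ), with n₁ᵢ = aᵢ+bᵢ (exposed), n₀ᵢ = cᵢ+dᵢ (unexposed), nᵢ = n₁ᵢ+n₀ᵢ.
Stratum 1 (Site A): n₁ = 353, n₀ = 158, n = 511; a·n₀/n = 120·158/511 = 37.1037; c·n₁/n = 67·353/511 = 46.2838
Stratum 2 (Site B): n₁ = 190, n₀ = 175, n = 365; a·n₀/n = 55·175/365 = 26.3699; c·n₁/n = 64·190/365 = 33.3151
RR_MH = (37.1037 + 26.3699) / (46.2838 + 33.3151) = 63.4736 / 79.5988 = 0.79742

0.797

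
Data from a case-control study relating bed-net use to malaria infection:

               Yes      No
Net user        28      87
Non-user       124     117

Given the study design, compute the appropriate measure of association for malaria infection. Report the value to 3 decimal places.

0.304

Cells: a = 28, b = 87, c = 124, d = 117.
This is a case-control study: participants were sampled on outcome status, so risks in the source population cannot be estimated directly — relative risk is not valid here. The odds ratio is the appropriate measure.
OR = (a·d)/(b·c) = (28 × 117) / (87 × 124) = 3276 / 10788 = 0.30367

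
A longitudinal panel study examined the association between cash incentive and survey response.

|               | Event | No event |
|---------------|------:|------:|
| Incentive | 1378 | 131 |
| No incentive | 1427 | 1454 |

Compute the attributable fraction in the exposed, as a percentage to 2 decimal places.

Cells: a = 1378, b = 131, c = 1427, d = 1454.
Risk in exposed = 1378/1509 = 0.91319; risk in unexposed = 1427/2881 = 0.49531.
RR = 0.91319/0.49531 = 1.84365
AR% = (RR − 1)/RR × 100 = (1.84365 − 1)/1.84365 × 100 = 45.7599%

45.76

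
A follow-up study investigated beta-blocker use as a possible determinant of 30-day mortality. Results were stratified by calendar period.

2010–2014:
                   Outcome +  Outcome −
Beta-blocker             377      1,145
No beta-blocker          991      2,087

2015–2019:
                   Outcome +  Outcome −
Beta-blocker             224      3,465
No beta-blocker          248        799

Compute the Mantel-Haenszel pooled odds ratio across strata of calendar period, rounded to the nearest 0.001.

0.488

OR_MH = Σ(aᵢdᵢ/nᵢ) / Σ(bᵢcᵢ/nᵢ), where nᵢ is the stratum total.
Stratum 1 (2010–2014): n = 4600; a·d/n = 377·2087/4600 = 171.0433; b·c/n = 1145·991/4600 = 246.6728
Stratum 2 (2015–2019): n = 4736; a·d/n = 224·799/4736 = 37.7905; b·c/n = 3465·248/4736 = 181.4443
OR_MH = (171.0433 + 37.7905) / (246.6728 + 181.4443) = 208.8338 / 428.1171 = 0.48780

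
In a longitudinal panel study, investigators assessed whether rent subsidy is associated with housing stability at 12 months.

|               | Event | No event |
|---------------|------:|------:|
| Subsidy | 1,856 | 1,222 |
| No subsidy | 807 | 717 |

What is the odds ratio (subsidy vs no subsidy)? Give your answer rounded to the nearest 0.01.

Cells: a = 1856, b = 1222, c = 807, d = 717.
OR = (a·d)/(b·c) = (1856 × 717) / (1222 × 807) = 1330752 / 986154 = 1.34944
The odds of housing stability at 12 months are about 1.35 times as high in the subsidy group.

1.35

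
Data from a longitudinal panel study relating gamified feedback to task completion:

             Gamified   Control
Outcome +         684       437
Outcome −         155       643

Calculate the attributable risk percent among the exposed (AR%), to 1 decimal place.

Reading the table with exposure as columns: a = 684 (Gamified, case), b = 155 (Gamified, non-case), c = 437 (Control, case), d = 643.
Risk in exposed = 684/839 = 0.81526; risk in unexposed = 437/1080 = 0.40463.
RR = 0.81526/0.40463 = 2.01482
AR% = (RR − 1)/RR × 100 = (2.01482 − 1)/2.01482 × 100 = 50.3678%

50.4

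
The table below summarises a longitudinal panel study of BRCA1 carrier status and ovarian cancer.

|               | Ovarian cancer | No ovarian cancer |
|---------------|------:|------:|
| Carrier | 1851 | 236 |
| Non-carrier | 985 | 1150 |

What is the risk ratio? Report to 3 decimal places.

1.922

Cells: a = 1851, b = 236, c = 985, d = 1150.
Risk in exposed = 1851/2087 = 0.88692; risk in unexposed = 985/2135 = 0.46136.
RR = 0.88692 / 0.46136 = 1.92241
The risk among the exposed is 1.92 times that among the unexposed.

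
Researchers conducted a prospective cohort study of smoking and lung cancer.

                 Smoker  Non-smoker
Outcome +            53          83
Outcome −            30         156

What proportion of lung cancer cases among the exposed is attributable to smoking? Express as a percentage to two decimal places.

Reading the table with exposure as columns: a = 53 (Smoker, case), b = 30 (Smoker, non-case), c = 83 (Non-smoker, case), d = 156.
Risk in exposed = 53/83 = 0.63855; risk in unexposed = 83/239 = 0.34728.
RR = 0.63855/0.34728 = 1.83873
AR% = (RR − 1)/RR × 100 = (1.83873 − 1)/1.83873 × 100 = 45.6146%

45.61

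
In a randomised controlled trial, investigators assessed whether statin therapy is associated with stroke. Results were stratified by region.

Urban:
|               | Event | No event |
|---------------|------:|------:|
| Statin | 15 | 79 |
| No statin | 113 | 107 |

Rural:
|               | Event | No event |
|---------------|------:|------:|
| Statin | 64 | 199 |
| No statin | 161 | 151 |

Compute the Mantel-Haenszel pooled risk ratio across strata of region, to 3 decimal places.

RR_MH = Σ(aᵢ·n₀ᵢ/nᵢ) / Σ(cᵢ·n₁ᵢ/nᵢ), with n₁ᵢ = aᵢ+bᵢ (exposed), n₀ᵢ = cᵢ+dᵢ (unexposed), nᵢ = n₁ᵢ+n₀ᵢ.
Stratum 1 (Urban): n₁ = 94, n₀ = 220, n = 314; a·n₀/n = 15·220/314 = 10.5096; c·n₁/n = 113·94/314 = 33.8280
Stratum 2 (Rural): n₁ = 263, n₀ = 312, n = 575; a·n₀/n = 64·312/575 = 34.7270; c·n₁/n = 161·263/575 = 73.6400
RR_MH = (10.5096 + 34.7270) / (33.8280 + 73.6400) = 45.2365 / 107.4680 = 0.42093

0.421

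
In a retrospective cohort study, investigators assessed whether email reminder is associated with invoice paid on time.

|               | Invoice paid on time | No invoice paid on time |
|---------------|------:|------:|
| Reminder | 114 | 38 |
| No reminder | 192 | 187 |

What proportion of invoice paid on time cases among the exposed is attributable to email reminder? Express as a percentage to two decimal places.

Cells: a = 114, b = 38, c = 192, d = 187.
Risk in exposed = 114/152 = 0.75000; risk in unexposed = 192/379 = 0.50660.
RR = 0.75000/0.50660 = 1.48047
AR% = (RR − 1)/RR × 100 = (1.48047 − 1)/1.48047 × 100 = 32.4538%

32.45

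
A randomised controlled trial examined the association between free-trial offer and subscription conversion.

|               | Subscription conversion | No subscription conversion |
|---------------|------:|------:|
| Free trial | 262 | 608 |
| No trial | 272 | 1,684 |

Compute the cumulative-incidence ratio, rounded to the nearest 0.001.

Cells: a = 262, b = 608, c = 272, d = 1684.
Risk in exposed = 262/870 = 0.30115; risk in unexposed = 272/1956 = 0.13906.
RR = 0.30115 / 0.13906 = 2.16562
The risk among the exposed is 2.17 times that among the unexposed.

2.166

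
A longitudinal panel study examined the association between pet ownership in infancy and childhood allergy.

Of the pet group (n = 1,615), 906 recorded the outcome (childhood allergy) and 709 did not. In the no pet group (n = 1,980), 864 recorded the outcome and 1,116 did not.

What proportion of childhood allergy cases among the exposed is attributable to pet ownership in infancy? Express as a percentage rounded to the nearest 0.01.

From the description: a = 906, b = 709, c = 864, d = 1116.
Risk in exposed = 906/1615 = 0.56099; risk in unexposed = 864/1980 = 0.43636.
RR = 0.56099/0.43636 = 1.28560
AR% = (RR − 1)/RR × 100 = (1.28560 − 1)/1.28560 × 100 = 22.2155%

22.22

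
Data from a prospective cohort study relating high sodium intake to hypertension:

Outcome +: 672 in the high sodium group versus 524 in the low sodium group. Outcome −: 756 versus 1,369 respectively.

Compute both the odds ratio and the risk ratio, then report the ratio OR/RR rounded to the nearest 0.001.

1.366

From the description: a = 672, b = 756, c = 524, d = 1369.
OR = (672·1369)/(756·524) = 919968/396144 = 2.32231
Risk in exposed = 672/1428 = 0.47059; risk in unexposed = 524/1893 = 0.27681; RR = 1.70004
OR/RR = 2.32231 / 1.70004 = 1.36603
The outcome is not rare, so the OR lies further from 1 than the RR.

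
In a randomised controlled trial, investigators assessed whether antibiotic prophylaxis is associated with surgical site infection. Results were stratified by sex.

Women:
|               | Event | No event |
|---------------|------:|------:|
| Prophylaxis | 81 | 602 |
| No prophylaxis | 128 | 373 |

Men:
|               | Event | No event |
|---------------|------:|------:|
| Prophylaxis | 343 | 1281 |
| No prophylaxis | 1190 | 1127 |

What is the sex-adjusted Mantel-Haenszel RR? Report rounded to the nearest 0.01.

0.42

RR_MH = Σ(aᵢ·n₀ᵢ/nᵢ) / Σ(cᵢ·n₁ᵢ/nᵢ), with n₁ᵢ = aᵢ+bᵢ (exposed), n₀ᵢ = cᵢ+dᵢ (unexposed), nᵢ = n₁ᵢ+n₀ᵢ.
Stratum 1 (Women): n₁ = 683, n₀ = 501, n = 1184; a·n₀/n = 81·501/1184 = 34.2745; c·n₁/n = 128·683/1184 = 73.8378
Stratum 2 (Men): n₁ = 1624, n₀ = 2317, n = 3941; a·n₀/n = 343·2317/3941 = 201.6572; c·n₁/n = 1190·1624/3941 = 490.3730
RR_MH = (34.2745 + 201.6572) / (73.8378 + 490.3730) = 235.9317 / 564.2108 = 0.41816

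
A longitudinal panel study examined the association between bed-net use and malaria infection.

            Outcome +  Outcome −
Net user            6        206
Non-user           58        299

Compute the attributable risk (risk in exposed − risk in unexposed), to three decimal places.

-0.134

Cells: a = 6, b = 206, c = 58, d = 299.
Risk in exposed = 6/212 = 0.028302; risk in unexposed = 58/357 = 0.162465.
Risk difference = 0.028302 − 0.162465 = -0.134163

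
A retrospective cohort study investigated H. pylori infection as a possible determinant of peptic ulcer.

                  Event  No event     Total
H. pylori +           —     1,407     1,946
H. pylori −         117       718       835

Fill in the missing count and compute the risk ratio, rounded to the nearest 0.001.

1.977

The missing cell is in the exposed row: 1946 − 1407 = 539.
So a = 539, b = 1407, c = 117, d = 718.
RR = [a/(a+b)] / [c/(c+d)] = (539/1946) / (117/835) = 0.27698/0.14012 = 1.97673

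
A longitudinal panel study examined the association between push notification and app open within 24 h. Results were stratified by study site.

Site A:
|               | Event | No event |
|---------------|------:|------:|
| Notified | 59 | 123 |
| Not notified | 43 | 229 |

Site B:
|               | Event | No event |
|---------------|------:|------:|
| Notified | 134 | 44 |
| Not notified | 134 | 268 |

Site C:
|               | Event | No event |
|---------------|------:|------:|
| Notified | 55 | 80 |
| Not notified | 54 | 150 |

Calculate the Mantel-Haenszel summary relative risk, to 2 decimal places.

RR_MH = Σ(aᵢ·n₀ᵢ/nᵢ) / Σ(cᵢ·n₁ᵢ/nᵢ), with n₁ᵢ = aᵢ+bᵢ (exposed), n₀ᵢ = cᵢ+dᵢ (unexposed), nᵢ = n₁ᵢ+n₀ᵢ.
Stratum 1 (Site A): n₁ = 182, n₀ = 272, n = 454; a·n₀/n = 59·272/454 = 35.3480; c·n₁/n = 43·182/454 = 17.2379
Stratum 2 (Site B): n₁ = 178, n₀ = 402, n = 580; a·n₀/n = 134·402/580 = 92.8759; c·n₁/n = 134·178/580 = 41.1241
Stratum 3 (Site C): n₁ = 135, n₀ = 204, n = 339; a·n₀/n = 55·204/339 = 33.0973; c·n₁/n = 54·135/339 = 21.5044
RR_MH = (35.3480 + 92.8759 + 33.0973) / (17.2379 + 41.1241 + 21.5044) = 161.3212 / 79.8664 = 2.01989

2.02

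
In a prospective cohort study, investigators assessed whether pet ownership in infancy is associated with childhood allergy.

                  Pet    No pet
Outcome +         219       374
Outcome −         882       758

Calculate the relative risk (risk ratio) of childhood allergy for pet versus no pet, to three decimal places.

0.602

Reading the table with exposure as columns: a = 219 (Pet, case), b = 882 (Pet, non-case), c = 374 (No pet, case), d = 758.
Risk in exposed = 219/1101 = 0.19891; risk in unexposed = 374/1132 = 0.33039.
RR = 0.19891 / 0.33039 = 0.60205
The risk is 40% lower among the exposed than among the unexposed.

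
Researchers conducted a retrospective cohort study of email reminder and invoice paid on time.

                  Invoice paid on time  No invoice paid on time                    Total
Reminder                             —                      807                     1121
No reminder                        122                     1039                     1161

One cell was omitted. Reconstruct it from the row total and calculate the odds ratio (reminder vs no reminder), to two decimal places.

3.31

The missing cell is in the exposed row: 1121 − 807 = 314.
So a = 314, b = 807, c = 122, d = 1039.
OR = (a·d)/(b·c) = (314 × 1039) / (807 × 122) = 326246 / 98454 = 3.31369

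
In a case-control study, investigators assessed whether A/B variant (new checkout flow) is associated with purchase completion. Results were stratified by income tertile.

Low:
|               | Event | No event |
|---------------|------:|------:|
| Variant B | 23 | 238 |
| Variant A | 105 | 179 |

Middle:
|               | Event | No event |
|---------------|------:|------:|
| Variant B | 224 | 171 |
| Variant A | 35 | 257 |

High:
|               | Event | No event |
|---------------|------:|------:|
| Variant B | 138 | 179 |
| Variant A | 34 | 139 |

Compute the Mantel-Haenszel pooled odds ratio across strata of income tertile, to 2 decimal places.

OR_MH = Σ(aᵢdᵢ/nᵢ) / Σ(bᵢcᵢ/nᵢ), where nᵢ is the stratum total.
Stratum 1 (Low): n = 545; a·d/n = 23·179/545 = 7.5541; b·c/n = 238·105/545 = 45.8532
Stratum 2 (Middle): n = 687; a·d/n = 224·257/687 = 83.7962; b·c/n = 171·35/687 = 8.7118
Stratum 3 (High): n = 490; a·d/n = 138·139/490 = 39.1469; b·c/n = 179·34/490 = 12.4204
OR_MH = (7.5541 + 83.7962 + 39.1469) / (45.8532 + 8.7118 + 12.4204) = 130.4973 / 66.9854 = 1.94814

1.95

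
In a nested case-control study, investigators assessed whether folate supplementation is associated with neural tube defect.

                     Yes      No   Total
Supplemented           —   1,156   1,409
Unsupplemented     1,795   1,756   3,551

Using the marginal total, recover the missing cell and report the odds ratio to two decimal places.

0.21

The missing cell is in the exposed row: 1409 − 1156 = 253.
So a = 253, b = 1156, c = 1795, d = 1756.
OR = (a·d)/(b·c) = (253 × 1756) / (1156 × 1795) = 444268 / 2075020 = 0.21410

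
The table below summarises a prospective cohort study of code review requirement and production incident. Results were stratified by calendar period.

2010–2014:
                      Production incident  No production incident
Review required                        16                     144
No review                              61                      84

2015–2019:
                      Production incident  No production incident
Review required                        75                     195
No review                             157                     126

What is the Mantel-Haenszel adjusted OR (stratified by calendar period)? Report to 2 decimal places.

OR_MH = Σ(aᵢdᵢ/nᵢ) / Σ(bᵢcᵢ/nᵢ), where nᵢ is the stratum total.
Stratum 1 (2010–2014): n = 305; a·d/n = 16·84/305 = 4.4066; b·c/n = 144·61/305 = 28.8000
Stratum 2 (2015–2019): n = 553; a·d/n = 75·126/553 = 17.0886; b·c/n = 195·157/553 = 55.3617
OR_MH = (4.4066 + 17.0886) / (28.8000 + 55.3617) = 21.4952 / 84.1617 = 0.25540

0.26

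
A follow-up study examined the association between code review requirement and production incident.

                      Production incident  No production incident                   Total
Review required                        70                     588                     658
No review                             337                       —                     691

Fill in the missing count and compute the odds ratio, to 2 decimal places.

The missing cell is in the unexposed row: 691 − 337 = 354.
So a = 70, b = 588, c = 337, d = 354.
OR = (a·d)/(b·c) = (70 × 354) / (588 × 337) = 24780 / 198156 = 0.12505

0.13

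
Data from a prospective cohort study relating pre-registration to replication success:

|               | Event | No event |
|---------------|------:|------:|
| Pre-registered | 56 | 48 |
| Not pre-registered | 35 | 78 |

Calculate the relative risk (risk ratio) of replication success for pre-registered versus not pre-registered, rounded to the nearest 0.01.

Cells: a = 56, b = 48, c = 35, d = 78.
Risk in exposed = 56/104 = 0.53846; risk in unexposed = 35/113 = 0.30973.
RR = 0.53846 / 0.30973 = 1.73846
The risk among the exposed is 1.74 times that among the unexposed.

1.74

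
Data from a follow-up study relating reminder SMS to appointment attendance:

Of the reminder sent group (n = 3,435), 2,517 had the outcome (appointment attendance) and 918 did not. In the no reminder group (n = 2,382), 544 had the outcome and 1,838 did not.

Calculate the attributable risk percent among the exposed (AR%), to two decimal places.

68.83

From the description: a = 2517, b = 918, c = 544, d = 1838.
Risk in exposed = 2517/3435 = 0.73275; risk in unexposed = 544/2382 = 0.22838.
RR = 0.73275/0.22838 = 3.20848
AR% = (RR − 1)/RR × 100 = (3.20848 − 1)/3.20848 × 100 = 68.8326%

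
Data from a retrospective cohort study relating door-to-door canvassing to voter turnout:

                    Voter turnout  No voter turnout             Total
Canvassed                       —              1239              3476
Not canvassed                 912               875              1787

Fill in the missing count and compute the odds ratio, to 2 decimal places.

The missing cell is in the exposed row: 3476 − 1239 = 2237.
So a = 2237, b = 1239, c = 912, d = 875.
OR = (a·d)/(b·c) = (2237 × 875) / (1239 × 912) = 1957375 / 1129968 = 1.73224

1.73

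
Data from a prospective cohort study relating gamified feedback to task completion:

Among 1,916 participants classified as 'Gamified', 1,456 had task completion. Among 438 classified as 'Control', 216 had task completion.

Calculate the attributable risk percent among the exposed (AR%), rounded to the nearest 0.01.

From the description: a = 1456, b = 460, c = 216, d = 222.
Risk in exposed = 1456/1916 = 0.75992; risk in unexposed = 216/438 = 0.49315.
RR = 0.75992/0.49315 = 1.54094
AR% = (RR − 1)/RR × 100 = (1.54094 − 1)/1.54094 × 100 = 35.1046%

35.10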